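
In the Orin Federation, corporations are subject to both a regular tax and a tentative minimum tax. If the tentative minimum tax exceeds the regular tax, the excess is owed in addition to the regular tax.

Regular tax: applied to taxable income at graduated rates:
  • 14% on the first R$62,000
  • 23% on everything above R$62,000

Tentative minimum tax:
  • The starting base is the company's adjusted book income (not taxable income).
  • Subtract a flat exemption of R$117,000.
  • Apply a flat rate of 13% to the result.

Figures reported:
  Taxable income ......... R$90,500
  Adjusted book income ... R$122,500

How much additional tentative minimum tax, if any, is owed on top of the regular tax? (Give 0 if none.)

R$0

Tentative minimum tax:
  Base (adjusted book income): R$122,500
  Less exemption R$117,000 → base R$5,500
  R$5,500 × 13% = R$715

Regular tax:
  R$62,000 × 14% = R$8,680
  R$28,500 × 23% = R$6,555
  → R$15,235

R$715 ≤ R$15,235, so no add-on is due.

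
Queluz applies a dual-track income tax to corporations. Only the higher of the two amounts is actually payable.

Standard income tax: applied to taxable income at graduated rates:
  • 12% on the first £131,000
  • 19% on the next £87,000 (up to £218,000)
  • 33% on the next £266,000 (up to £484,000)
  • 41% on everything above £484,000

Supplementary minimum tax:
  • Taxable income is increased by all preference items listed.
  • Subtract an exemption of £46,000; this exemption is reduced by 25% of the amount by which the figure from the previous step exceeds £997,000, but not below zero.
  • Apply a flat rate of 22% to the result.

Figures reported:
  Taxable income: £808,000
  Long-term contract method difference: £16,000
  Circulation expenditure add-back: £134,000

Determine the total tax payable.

£252,870

Standard income tax:
  £131,000 × 12% = £15,720
  £87,000 × 19% = £16,530
  £266,000 × 33% = £87,780
  £324,000 × 41% = £132,840
  → £252,870

Supplementary minimum tax:
  Adjusted income: £808,000 + £16,000 + £134,000 = £958,000
  Exemption: £958,000 ≤ £997,000, so full £46,000 applies
  Base: £958,000 − £46,000 = £912,000
  £912,000 × 22% = £200,640

£252,870 > £200,640, so the standard income tax governs.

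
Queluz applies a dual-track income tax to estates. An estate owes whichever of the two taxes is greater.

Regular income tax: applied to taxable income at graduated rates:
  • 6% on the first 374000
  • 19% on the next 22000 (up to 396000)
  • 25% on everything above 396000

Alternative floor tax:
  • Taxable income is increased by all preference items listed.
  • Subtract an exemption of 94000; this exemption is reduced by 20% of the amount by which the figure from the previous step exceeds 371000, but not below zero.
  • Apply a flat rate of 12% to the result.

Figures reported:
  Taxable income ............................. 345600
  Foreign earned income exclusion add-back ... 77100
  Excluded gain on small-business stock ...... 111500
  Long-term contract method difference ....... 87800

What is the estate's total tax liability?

69384

Alternative floor tax:
  Adjusted income: 345600 + 77100 + 111500 + 87800 = 622000
  Exemption: 94000 − 20% × (622000 − 371000) = 94000 − 50200 = 43800
  Base: 622000 − 43800 = 578200
  578200 × 12% = 69384

Regular income tax:
  345600 × 6% = 20736

69384 > 20736, so the alternative floor tax is the binding amount.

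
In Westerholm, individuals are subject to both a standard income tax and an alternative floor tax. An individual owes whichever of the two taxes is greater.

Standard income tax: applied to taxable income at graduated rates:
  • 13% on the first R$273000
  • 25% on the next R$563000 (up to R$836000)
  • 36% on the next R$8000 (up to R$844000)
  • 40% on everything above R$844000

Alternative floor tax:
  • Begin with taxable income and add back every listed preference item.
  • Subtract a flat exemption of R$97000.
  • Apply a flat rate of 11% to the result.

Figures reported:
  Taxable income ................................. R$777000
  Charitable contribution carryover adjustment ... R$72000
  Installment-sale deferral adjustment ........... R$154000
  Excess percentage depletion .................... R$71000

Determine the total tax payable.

R$161490

Alternative floor tax:
  Adjusted income: R$777000 + R$72000 + R$154000 + R$71000 = R$1074000
  Less exemption R$97000 → base R$977000
  R$977000 × 11% = R$107470

Standard income tax:
  R$273000 × 13% = R$35490
  R$504000 × 25% = R$126000
  → R$161490

R$161490 > R$107470, so the standard income tax governs.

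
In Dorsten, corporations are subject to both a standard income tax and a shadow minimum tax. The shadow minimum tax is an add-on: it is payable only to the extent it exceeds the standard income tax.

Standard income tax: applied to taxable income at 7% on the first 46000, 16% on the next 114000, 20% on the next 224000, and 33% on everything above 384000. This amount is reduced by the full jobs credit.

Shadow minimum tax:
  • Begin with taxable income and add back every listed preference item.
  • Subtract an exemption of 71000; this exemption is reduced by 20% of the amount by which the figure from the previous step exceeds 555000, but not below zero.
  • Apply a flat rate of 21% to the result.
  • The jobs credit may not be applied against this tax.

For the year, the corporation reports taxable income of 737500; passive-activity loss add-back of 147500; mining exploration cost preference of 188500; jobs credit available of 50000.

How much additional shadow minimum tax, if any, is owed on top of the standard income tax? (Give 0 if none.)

92520

Standard income tax:
  46000 × 7% = 3220
  114000 × 16% = 18240
  224000 × 20% = 44800
  353500 × 33% = 116655
  → 182915
  Less jobs credit 50000 → 132915

Shadow minimum tax:
  Adjusted income: 737500 + 147500 + 188500 = 1073500
  Exemption: 20% × (1073500 − 555000) = 103700 ≥ 71000, so the exemption is fully phased out
  Base: 1073500 − 0 = 1073500
  1073500 × 21% = 225435

Excess of shadow minimum tax over standard income tax: 225435 − 132915 = 92520.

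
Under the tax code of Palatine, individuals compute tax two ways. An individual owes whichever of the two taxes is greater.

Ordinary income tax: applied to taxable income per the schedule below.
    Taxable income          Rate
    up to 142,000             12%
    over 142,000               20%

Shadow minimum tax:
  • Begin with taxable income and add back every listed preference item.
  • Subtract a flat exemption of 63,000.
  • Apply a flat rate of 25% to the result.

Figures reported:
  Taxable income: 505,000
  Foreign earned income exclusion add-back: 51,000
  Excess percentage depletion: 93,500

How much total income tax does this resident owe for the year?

Shadow minimum tax:
  Adjusted income: 505,000 + 51,000 + 93,500 = 649,500
  Less exemption 63,000 → base 586,500
  586,500 × 25% = 146,625

Ordinary income tax:
  142,000 × 12% = 17,040
  363,000 × 20% = 72,600
  → 89,640

146,625 > 89,640, so the shadow minimum tax is the binding amount.

146,625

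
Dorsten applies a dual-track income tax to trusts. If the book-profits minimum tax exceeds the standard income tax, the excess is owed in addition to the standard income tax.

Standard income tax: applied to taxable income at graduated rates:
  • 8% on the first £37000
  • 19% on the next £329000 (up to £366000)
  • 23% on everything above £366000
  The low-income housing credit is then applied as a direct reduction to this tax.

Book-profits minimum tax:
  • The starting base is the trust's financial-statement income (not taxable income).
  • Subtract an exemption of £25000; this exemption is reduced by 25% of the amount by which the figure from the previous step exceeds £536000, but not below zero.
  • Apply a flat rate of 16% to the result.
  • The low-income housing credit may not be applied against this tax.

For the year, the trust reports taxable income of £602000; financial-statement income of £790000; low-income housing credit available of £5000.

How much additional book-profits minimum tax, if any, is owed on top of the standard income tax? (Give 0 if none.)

Book-profits minimum tax:
  Base (financial-statement income): £790000
  Exemption: 25% × (£790000 − £536000) = £63500 ≥ £25000, so the exemption is fully phased out
  Base: £790000 − £0 = £790000
  £790000 × 16% = £126400

Standard income tax:
  £37000 × 8% = £2960
  £329000 × 19% = £62510
  £236000 × 23% = £54280
  → £119750
  Less low-income housing credit £5000 → £114750

Excess of book-profits minimum tax over standard income tax: £126400 − £114750 = £11650.

£11650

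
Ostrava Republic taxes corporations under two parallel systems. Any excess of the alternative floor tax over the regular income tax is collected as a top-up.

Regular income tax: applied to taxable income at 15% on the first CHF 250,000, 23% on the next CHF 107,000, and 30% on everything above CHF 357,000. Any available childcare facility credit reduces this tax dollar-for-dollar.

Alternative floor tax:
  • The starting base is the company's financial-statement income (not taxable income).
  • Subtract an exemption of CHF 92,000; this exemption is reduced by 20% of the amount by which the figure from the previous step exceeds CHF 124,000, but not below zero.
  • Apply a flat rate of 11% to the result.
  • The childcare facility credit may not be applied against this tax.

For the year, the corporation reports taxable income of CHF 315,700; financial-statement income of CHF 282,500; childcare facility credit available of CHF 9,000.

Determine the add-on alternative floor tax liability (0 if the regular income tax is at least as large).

CHF 0

Regular income tax:
  CHF 250,000 × 15% = CHF 37,500
  CHF 65,700 × 23% = CHF 15,111
  → CHF 52,611
  Less childcare facility credit CHF 9,000 → CHF 43,611

Alternative floor tax:
  Base (financial-statement income): CHF 282,500
  Exemption: CHF 92,000 − 20% × (CHF 282,500 − CHF 124,000) = CHF 92,000 − CHF 31,700 = CHF 60,300
  Base: CHF 282,500 − CHF 60,300 = CHF 222,200
  CHF 222,200 × 11% = CHF 24,442

CHF 24,442 ≤ CHF 43,611, so no add-on is due.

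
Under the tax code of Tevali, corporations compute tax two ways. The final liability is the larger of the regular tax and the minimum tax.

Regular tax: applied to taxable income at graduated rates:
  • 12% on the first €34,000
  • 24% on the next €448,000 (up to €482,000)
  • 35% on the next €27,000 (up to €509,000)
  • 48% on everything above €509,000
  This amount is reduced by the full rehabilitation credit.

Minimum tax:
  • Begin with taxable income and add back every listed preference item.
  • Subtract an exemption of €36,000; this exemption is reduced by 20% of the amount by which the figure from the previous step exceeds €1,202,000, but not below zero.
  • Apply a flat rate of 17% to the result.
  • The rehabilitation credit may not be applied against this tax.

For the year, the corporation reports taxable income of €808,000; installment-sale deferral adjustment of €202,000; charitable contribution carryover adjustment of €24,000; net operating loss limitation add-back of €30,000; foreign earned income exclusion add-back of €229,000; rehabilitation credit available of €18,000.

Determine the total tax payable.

Regular tax:
  €34,000 × 12% = €4,080
  €448,000 × 24% = €107,520
  €27,000 × 35% = €9,450
  €299,000 × 48% = €143,520
  → €264,570
  Less rehabilitation credit €18,000 → €246,570

Minimum tax:
  Adjusted income: €808,000 + €202,000 + €24,000 + €30,000 + €229,000 = €1,293,000
  Exemption: €36,000 − 20% × (€1,293,000 − €1,202,000) = €36,000 − €18,200 = €17,800
  Base: €1,293,000 − €17,800 = €1,275,200
  €1,275,200 × 17% = €216,784

€246,570 > €216,784, so the regular tax governs.

€246,570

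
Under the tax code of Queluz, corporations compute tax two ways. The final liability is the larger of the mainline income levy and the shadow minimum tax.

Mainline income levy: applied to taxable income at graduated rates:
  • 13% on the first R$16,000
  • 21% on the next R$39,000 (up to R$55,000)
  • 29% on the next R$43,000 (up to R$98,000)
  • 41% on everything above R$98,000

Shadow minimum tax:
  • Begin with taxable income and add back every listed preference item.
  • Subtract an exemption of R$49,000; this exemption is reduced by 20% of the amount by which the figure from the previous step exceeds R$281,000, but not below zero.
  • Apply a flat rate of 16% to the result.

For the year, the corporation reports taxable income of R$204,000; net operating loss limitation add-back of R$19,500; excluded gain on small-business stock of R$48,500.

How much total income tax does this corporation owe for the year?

Mainline income levy:
  R$16,000 × 13% = R$2,080
  R$39,000 × 21% = R$8,190
  R$43,000 × 29% = R$12,470
  R$106,000 × 41% = R$43,460
  → R$66,200

Shadow minimum tax:
  Adjusted income: R$204,000 + R$19,500 + R$48,500 = R$272,000
  Exemption: R$272,000 ≤ R$281,000, so full R$49,000 applies
  Base: R$272,000 − R$49,000 = R$223,000
  R$223,000 × 16% = R$35,680

R$66,200 > R$35,680, so the mainline income levy governs.

R$66,200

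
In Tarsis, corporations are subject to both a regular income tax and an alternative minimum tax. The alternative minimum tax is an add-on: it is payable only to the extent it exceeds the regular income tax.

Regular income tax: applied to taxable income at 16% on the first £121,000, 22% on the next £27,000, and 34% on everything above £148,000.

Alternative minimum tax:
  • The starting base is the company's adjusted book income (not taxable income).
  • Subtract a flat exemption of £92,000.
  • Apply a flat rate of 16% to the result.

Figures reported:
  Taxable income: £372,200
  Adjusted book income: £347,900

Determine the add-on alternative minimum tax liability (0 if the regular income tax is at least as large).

£0

Regular income tax:
  £121,000 × 16% = £19,360
  £27,000 × 22% = £5,940
  £224,200 × 34% = £76,228
  → £101,528

Alternative minimum tax:
  Base (adjusted book income): £347,900
  Less exemption £92,000 → base £255,900
  £255,900 × 16% = £40,944

£40,944 ≤ £101,528, so no add-on is due.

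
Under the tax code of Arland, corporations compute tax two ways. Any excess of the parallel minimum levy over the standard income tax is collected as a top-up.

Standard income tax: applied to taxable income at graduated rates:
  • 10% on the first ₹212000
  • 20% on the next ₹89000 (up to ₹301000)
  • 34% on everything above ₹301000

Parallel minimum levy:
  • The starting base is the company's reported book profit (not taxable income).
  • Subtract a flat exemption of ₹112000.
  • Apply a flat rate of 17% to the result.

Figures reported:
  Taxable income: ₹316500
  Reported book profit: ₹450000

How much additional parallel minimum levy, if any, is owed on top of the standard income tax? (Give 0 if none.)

Parallel minimum levy:
  Base (reported book profit): ₹450000
  Less exemption ₹112000 → base ₹338000
  ₹338000 × 17% = ₹57460

Standard income tax:
  ₹212000 × 10% = ₹21200
  ₹89000 × 20% = ₹17800
  ₹15500 × 34% = ₹5270
  → ₹44270

Excess of parallel minimum levy over standard income tax: ₹57460 − ₹44270 = ₹13190.

₹13190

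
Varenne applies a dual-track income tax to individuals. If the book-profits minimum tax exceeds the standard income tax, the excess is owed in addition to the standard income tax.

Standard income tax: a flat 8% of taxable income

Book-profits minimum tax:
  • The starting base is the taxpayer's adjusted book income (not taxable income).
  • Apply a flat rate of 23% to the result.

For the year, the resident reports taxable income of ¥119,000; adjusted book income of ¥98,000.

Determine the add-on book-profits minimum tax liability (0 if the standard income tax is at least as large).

Book-profits minimum tax:
  Base (adjusted book income): ¥98,000
  ¥98,000 × 23% = ¥22,540

Standard income tax:
  ¥119,000 × 8% = ¥9,520

Excess of book-profits minimum tax over standard income tax: ¥22,540 − ¥9,520 = ¥13,020.

¥13,020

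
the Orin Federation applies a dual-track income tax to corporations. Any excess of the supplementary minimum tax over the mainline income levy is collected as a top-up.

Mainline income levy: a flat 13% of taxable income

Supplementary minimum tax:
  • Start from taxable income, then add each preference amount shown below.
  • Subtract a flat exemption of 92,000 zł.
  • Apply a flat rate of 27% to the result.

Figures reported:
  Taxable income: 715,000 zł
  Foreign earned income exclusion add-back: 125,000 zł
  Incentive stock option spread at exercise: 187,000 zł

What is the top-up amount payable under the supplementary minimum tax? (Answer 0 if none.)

Mainline income levy:
  715,000 zł × 13% = 92,950 zł

Supplementary minimum tax:
  Adjusted income: 715,000 zł + 125,000 zł + 187,000 zł = 1,027,000 zł
  Less exemption 92,000 zł → base 935,000 zł
  935,000 zł × 27% = 252,450 zł

Excess of supplementary minimum tax over mainline income levy: 252,450 zł − 92,950 zł = 159,500 zł.

159,500 zł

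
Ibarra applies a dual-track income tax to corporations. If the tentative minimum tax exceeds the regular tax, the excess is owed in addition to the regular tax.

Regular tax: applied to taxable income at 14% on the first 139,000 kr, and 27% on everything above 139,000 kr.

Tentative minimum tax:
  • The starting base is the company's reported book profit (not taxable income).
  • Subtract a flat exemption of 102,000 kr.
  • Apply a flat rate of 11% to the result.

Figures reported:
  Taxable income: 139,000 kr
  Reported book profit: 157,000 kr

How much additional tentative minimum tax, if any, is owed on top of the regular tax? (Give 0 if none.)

0 kr

Tentative minimum tax:
  Base (reported book profit): 157,000 kr
  Less exemption 102,000 kr → base 55,000 kr
  55,000 kr × 11% = 6,050 kr

Regular tax:
  139,000 kr × 14% = 19,460 kr

6,050 kr ≤ 19,460 kr, so no add-on is due.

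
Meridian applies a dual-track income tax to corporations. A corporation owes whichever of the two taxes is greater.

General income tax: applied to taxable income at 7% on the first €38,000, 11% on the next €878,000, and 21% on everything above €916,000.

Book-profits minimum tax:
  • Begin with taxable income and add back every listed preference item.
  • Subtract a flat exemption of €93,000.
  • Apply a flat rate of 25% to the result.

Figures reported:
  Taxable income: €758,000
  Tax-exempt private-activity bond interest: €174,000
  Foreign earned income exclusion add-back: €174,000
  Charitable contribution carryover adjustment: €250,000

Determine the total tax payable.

€315,750

Book-profits minimum tax:
  Adjusted income: €758,000 + €174,000 + €174,000 + €250,000 = €1,356,000
  Less exemption €93,000 → base €1,263,000
  €1,263,000 × 25% = €315,750

General income tax:
  €38,000 × 7% = €2,660
  €720,000 × 11% = €79,200
  → €81,860

€315,750 > €81,860, so the book-profits minimum tax is the binding amount.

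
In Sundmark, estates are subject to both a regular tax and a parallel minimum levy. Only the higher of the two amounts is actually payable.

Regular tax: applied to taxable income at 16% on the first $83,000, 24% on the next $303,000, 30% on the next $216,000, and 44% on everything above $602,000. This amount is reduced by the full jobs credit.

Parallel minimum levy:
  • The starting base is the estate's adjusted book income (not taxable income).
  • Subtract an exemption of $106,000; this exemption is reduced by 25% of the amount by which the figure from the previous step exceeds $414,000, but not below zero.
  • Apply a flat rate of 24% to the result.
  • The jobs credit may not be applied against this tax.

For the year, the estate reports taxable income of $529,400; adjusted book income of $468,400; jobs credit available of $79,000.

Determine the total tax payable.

Parallel minimum levy:
  Base (adjusted book income): $468,400
  Exemption: $106,000 − 25% × ($468,400 − $414,000) = $106,000 − $13,600 = $92,400
  Base: $468,400 − $92,400 = $376,000
  $376,000 × 24% = $90,240

Regular tax:
  $83,000 × 16% = $13,280
  $303,000 × 24% = $72,720
  $143,400 × 30% = $43,020
  → $129,020
  Less jobs credit $79,000 → $50,020

$90,240 > $50,020, so the parallel minimum levy is the binding amount.

$90,240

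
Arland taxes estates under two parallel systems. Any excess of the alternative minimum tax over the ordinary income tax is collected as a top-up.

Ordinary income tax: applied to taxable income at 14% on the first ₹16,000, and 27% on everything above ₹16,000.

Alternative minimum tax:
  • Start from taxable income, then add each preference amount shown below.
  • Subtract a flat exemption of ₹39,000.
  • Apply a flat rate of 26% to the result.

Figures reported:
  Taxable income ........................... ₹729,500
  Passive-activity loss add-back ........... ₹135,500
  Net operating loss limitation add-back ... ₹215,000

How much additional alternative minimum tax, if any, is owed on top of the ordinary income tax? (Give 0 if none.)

Alternative minimum tax:
  Adjusted income: ₹729,500 + ₹135,500 + ₹215,000 = ₹1,080,000
  Less exemption ₹39,000 → base ₹1,041,000
  ₹1,041,000 × 26% = ₹270,660

Ordinary income tax:
  ₹16,000 × 14% = ₹2,240
  ₹713,500 × 27% = ₹192,645
  → ₹194,885

Excess of alternative minimum tax over ordinary income tax: ₹270,660 − ₹194,885 = ₹75,775.

₹75,775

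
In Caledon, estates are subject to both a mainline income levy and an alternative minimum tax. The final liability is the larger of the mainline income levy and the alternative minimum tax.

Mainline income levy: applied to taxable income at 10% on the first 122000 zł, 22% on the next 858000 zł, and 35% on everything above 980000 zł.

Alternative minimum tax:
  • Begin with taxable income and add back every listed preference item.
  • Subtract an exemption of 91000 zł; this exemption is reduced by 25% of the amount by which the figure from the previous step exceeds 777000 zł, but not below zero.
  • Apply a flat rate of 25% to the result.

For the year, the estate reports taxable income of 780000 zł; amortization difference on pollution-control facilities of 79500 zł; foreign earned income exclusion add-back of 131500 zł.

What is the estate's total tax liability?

238375 zł

Mainline income levy:
  122000 zł × 10% = 12200 zł
  658000 zł × 22% = 144760 zł
  → 156960 zł

Alternative minimum tax:
  Adjusted income: 780000 zł + 79500 zł + 131500 zł = 991000 zł
  Exemption: 91000 zł − 25% × (991000 zł − 777000 zł) = 91000 zł − 53500 zł = 37500 zł
  Base: 991000 zł − 37500 zł = 953500 zł
  953500 zł × 25% = 238375 zł

238375 zł > 156960 zł, so the alternative minimum tax is the binding amount.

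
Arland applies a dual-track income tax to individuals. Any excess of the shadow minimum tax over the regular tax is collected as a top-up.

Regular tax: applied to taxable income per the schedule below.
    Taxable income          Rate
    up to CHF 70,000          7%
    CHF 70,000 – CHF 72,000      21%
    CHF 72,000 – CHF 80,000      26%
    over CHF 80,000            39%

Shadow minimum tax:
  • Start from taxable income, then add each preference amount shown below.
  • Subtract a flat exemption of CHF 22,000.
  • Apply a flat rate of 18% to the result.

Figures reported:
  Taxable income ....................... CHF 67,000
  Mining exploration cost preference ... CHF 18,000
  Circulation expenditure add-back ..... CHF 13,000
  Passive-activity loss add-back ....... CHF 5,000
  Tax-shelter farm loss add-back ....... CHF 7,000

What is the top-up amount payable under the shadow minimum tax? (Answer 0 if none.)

Regular tax:
  CHF 67,000 × 7% = CHF 4,690

Shadow minimum tax:
  Adjusted income: CHF 67,000 + CHF 18,000 + CHF 13,000 + CHF 5,000 + CHF 7,000 = CHF 110,000
  Less exemption CHF 22,000 → base CHF 88,000
  CHF 88,000 × 18% = CHF 15,840

Excess of shadow minimum tax over regular tax: CHF 15,840 − CHF 4,690 = CHF 11,150.

CHF 11,150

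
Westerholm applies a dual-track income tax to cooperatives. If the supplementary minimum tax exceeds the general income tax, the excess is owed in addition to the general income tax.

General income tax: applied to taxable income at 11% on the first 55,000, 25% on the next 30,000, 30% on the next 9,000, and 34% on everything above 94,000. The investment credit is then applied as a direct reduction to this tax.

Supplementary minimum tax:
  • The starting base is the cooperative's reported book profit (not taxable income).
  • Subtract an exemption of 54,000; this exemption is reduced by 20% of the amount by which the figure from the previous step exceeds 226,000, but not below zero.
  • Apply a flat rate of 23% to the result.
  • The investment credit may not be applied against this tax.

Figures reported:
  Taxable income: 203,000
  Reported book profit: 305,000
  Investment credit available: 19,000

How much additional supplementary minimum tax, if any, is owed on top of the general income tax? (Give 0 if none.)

Supplementary minimum tax:
  Base (reported book profit): 305,000
  Exemption: 54,000 − 20% × (305,000 − 226,000) = 54,000 − 15,800 = 38,200
  Base: 305,000 − 38,200 = 266,800
  266,800 × 23% = 61,364

General income tax:
  55,000 × 11% = 6,050
  30,000 × 25% = 7,500
  9,000 × 30% = 2,700
  109,000 × 34% = 37,060
  → 53,310
  Less investment credit 19,000 → 34,310

Excess of supplementary minimum tax over general income tax: 61,364 − 34,310 = 27,054.

27,054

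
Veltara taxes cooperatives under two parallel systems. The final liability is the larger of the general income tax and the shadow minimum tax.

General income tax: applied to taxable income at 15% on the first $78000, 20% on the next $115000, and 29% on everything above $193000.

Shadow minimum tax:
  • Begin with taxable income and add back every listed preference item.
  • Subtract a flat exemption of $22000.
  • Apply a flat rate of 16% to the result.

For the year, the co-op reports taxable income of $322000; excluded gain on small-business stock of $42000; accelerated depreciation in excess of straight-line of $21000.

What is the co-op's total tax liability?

$72110

Shadow minimum tax:
  Adjusted income: $322000 + $42000 + $21000 = $385000
  Less exemption $22000 → base $363000
  $363000 × 16% = $58080

General income tax:
  $78000 × 15% = $11700
  $115000 × 20% = $23000
  $129000 × 29% = $37410
  → $72110

$72110 > $58080, so the general income tax governs.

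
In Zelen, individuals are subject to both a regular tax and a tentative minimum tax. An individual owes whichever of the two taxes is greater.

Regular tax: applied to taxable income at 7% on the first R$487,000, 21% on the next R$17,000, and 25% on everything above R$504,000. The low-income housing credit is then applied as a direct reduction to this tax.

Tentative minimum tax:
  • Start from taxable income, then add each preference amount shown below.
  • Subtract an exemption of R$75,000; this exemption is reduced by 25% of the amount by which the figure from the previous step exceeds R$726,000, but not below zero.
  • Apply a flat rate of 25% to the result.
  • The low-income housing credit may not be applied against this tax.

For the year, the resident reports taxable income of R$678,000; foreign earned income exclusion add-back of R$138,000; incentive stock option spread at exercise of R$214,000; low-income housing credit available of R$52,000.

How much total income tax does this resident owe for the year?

Tentative minimum tax:
  Adjusted income: R$678,000 + R$138,000 + R$214,000 = R$1,030,000
  Exemption: 25% × (R$1,030,000 − R$726,000) = R$76,000 ≥ R$75,000, so the exemption is fully phased out
  Base: R$1,030,000 − R$0 = R$1,030,000
  R$1,030,000 × 25% = R$257,500

Regular tax:
  R$487,000 × 7% = R$34,090
  R$17,000 × 21% = R$3,570
  R$174,000 × 25% = R$43,500
  → R$81,160
  Less low-income housing credit R$52,000 → R$29,160

R$257,500 > R$29,160, so the tentative minimum tax is the binding amount.

R$257,500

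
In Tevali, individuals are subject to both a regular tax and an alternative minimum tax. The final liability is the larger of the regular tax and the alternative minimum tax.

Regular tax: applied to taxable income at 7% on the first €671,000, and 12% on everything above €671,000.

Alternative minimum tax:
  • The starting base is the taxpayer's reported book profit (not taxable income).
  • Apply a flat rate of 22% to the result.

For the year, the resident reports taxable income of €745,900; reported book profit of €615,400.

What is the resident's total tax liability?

Regular tax:
  €671,000 × 7% = €46,970
  €74,900 × 12% = €8,988
  → €55,958

Alternative minimum tax:
  Base (reported book profit): €615,400
  €615,400 × 22% = €135,388

€135,388 > €55,958, so the alternative minimum tax is the binding amount.

€135,388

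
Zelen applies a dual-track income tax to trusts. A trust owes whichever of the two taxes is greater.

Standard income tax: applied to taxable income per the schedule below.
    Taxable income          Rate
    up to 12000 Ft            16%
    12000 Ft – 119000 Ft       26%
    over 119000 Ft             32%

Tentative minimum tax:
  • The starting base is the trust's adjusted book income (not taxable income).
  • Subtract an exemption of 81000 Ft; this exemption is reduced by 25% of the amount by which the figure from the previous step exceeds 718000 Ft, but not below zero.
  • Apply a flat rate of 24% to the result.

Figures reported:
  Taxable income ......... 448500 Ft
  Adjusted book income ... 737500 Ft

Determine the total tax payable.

158730 Ft

Tentative minimum tax:
  Base (adjusted book income): 737500 Ft
  Exemption: 81000 Ft − 25% × (737500 Ft − 718000 Ft) = 81000 Ft − 4875 Ft = 76125 Ft
  Base: 737500 Ft − 76125 Ft = 661375 Ft
  661375 Ft × 24% = 158730 Ft

Standard income tax:
  12000 Ft × 16% = 1920 Ft
  107000 Ft × 26% = 27820 Ft
  329500 Ft × 32% = 105440 Ft
  → 135180 Ft

158730 Ft > 135180 Ft, so the tentative minimum tax is the binding amount.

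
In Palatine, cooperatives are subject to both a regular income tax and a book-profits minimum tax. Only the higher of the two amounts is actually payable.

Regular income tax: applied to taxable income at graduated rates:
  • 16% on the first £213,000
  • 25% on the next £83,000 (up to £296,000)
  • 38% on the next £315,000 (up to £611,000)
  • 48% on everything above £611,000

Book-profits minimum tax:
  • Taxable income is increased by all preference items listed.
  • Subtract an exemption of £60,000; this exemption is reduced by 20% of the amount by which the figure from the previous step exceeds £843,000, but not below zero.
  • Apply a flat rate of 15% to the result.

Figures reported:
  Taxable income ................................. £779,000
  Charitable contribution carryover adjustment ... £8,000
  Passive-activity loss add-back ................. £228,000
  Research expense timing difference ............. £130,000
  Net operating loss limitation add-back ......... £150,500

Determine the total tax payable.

Book-profits minimum tax:
  Adjusted income: £779,000 + £8,000 + £228,000 + £130,000 + £150,500 = £1,295,500
  Exemption: 20% × (£1,295,500 − £843,000) = £90,500 ≥ £60,000, so the exemption is fully phased out
  Base: £1,295,500 − £0 = £1,295,500
  £1,295,500 × 15% = £194,325

Regular income tax:
  £213,000 × 16% = £34,080
  £83,000 × 25% = £20,750
  £315,000 × 38% = £119,700
  £168,000 × 48% = £80,640
  → £255,170

£255,170 > £194,325, so the regular income tax governs.

£255,170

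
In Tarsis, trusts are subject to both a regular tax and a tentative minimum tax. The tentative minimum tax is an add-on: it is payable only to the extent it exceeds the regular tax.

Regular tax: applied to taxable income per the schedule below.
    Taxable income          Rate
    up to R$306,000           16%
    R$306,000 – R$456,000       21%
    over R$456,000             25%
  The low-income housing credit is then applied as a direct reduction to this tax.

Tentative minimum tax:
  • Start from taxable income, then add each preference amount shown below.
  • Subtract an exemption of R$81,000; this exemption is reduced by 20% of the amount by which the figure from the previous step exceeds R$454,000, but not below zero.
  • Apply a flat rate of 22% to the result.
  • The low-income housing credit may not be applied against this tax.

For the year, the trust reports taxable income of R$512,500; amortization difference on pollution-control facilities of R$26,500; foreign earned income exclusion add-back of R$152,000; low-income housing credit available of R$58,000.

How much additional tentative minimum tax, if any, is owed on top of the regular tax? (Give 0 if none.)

R$108,043

Regular tax:
  R$306,000 × 16% = R$48,960
  R$150,000 × 21% = R$31,500
  R$56,500 × 25% = R$14,125
  → R$94,585
  Less low-income housing credit R$58,000 → R$36,585

Tentative minimum tax:
  Adjusted income: R$512,500 + R$26,500 + R$152,000 = R$691,000
  Exemption: R$81,000 − 20% × (R$691,000 − R$454,000) = R$81,000 − R$47,400 = R$33,600
  Base: R$691,000 − R$33,600 = R$657,400
  R$657,400 × 22% = R$144,628

Excess of tentative minimum tax over regular tax: R$144,628 − R$36,585 = R$108,043.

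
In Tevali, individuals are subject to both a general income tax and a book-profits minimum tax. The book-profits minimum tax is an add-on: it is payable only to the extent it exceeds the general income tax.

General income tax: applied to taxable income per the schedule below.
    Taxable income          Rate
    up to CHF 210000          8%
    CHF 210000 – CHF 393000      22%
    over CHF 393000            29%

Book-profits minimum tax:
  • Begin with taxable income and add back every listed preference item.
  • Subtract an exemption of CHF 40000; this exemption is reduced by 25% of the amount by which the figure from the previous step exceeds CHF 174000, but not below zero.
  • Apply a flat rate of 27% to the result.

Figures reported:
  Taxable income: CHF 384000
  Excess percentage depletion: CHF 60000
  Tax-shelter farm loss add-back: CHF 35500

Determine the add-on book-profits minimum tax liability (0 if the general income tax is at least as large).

CHF 74385

Book-profits minimum tax:
  Adjusted income: CHF 384000 + CHF 60000 + CHF 35500 = CHF 479500
  Exemption: 25% × (CHF 479500 − CHF 174000) = CHF 76375 ≥ CHF 40000, so the exemption is fully phased out
  Base: CHF 479500 − CHF 0 = CHF 479500
  CHF 479500 × 27% = CHF 129465

General income tax:
  CHF 210000 × 8% = CHF 16800
  CHF 174000 × 22% = CHF 38280
  → CHF 55080

Excess of book-profits minimum tax over general income tax: CHF 129465 − CHF 55080 = CHF 74385.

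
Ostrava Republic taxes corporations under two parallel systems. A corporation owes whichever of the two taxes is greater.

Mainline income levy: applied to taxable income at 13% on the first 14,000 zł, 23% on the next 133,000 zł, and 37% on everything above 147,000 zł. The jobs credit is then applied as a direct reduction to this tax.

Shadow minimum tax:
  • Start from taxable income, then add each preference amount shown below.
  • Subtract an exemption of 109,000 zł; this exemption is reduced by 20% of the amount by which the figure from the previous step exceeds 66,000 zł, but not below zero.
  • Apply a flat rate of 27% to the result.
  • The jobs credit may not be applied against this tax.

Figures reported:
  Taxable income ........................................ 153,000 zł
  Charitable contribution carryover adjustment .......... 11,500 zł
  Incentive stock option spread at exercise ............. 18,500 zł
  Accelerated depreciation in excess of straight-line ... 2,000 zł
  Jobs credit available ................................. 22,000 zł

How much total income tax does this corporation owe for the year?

26,946 zł

Mainline income levy:
  14,000 zł × 13% = 1,820 zł
  133,000 zł × 23% = 30,590 zł
  6,000 zł × 37% = 2,220 zł
  → 34,630 zł
  Less jobs credit 22,000 zł → 12,630 zł

Shadow minimum tax:
  Adjusted income: 153,000 zł + 11,500 zł + 18,500 zł + 2,000 zł = 185,000 zł
  Exemption: 109,000 zł − 20% × (185,000 zł − 66,000 zł) = 109,000 zł − 23,800 zł = 85,200 zł
  Base: 185,000 zł − 85,200 zł = 99,800 zł
  99,800 zł × 27% = 26,946 zł

26,946 zł > 12,630 zł, so the shadow minimum tax is the binding amount.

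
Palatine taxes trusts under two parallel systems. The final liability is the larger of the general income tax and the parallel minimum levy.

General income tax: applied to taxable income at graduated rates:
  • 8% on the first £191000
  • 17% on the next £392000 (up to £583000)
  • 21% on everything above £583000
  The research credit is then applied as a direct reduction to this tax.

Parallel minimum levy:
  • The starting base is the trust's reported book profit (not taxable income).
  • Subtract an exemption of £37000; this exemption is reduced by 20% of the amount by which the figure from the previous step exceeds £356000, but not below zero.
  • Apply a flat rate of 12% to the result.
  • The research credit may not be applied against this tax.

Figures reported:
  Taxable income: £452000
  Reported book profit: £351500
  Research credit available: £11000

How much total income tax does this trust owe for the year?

£48650

Parallel minimum levy:
  Base (reported book profit): £351500
  Exemption: £351500 ≤ £356000, so full £37000 applies
  Base: £351500 − £37000 = £314500
  £314500 × 12% = £37740

General income tax:
  £191000 × 8% = £15280
  £261000 × 17% = £44370
  → £59650
  Less research credit £11000 → £48650

£48650 > £37740, so the general income tax governs.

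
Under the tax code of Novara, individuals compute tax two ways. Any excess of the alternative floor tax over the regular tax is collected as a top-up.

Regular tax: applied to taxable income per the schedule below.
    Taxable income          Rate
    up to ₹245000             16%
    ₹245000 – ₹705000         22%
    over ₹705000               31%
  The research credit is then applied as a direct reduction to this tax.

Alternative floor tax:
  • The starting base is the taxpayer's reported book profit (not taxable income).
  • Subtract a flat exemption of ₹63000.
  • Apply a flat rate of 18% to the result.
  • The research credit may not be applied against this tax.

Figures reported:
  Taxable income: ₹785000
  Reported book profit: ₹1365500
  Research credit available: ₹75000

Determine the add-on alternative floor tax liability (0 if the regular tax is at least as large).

₹144250

Regular tax:
  ₹245000 × 16% = ₹39200
  ₹460000 × 22% = ₹101200
  ₹80000 × 31% = ₹24800
  → ₹165200
  Less research credit ₹75000 → ₹90200

Alternative floor tax:
  Base (reported book profit): ₹1365500
  Less exemption ₹63000 → base ₹1302500
  ₹1302500 × 18% = ₹234450

Excess of alternative floor tax over regular tax: ₹234450 − ₹90200 = ₹144250.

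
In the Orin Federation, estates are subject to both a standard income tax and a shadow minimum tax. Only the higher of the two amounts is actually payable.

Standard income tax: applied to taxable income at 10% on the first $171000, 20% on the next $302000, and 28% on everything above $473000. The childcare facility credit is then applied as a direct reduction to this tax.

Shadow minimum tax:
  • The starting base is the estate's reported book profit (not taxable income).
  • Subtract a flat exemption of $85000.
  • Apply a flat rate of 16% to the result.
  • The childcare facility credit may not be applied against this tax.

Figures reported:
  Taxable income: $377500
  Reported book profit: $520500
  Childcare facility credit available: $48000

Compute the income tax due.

$69680

Shadow minimum tax:
  Base (reported book profit): $520500
  Less exemption $85000 → base $435500
  $435500 × 16% = $69680

Standard income tax:
  $171000 × 10% = $17100
  $206500 × 20% = $41300
  → $58400
  Less childcare facility credit $48000 → $10400

$69680 > $10400, so the shadow minimum tax is the binding amount.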